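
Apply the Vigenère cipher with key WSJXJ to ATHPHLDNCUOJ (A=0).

Repeat the key across the message: WSJXJWSJXJWS
A(0)+W(22): 22 → W
T(19)+S(18): 37≡11 → L
H(7)+J(9): 16 → Q
P(15)+X(23): 38≡12 → M
H(7)+J(9): 16 → Q
L(11)+W(22): 33≡7 → H
D(3)+S(18): 21 → V
N(13)+J(9): 22 → W
C(2)+X(23): 25 → Z
U(20)+J(9): 29≡3 → D
O(14)+W(22): 36≡10 → K
J(9)+S(18): 27≡1 → B

WLQMQHVWZDKB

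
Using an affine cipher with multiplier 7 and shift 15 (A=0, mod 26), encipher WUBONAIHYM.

NZWJCPTMBV

W(22): 7·22+15=169≡13 → N
U(20): 7·20+15=155≡25 → Z
B(1): 7·1+15=22 → W
O(14): 7·14+15=113≡9 → J
N(13): 7·13+15=106≡2 → C
A(0): 7·0+15=15 → P
I(8): 7·8+15=71≡19 → T
H(7): 7·7+15=64≡12 → M
Y(24): 7·24+15=183≡1 → B
M(12): 7·12+15=99≡21 → V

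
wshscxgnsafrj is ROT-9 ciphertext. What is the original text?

w(22): 22−9=13 → n
s(18): 18−9=9 → j
h(7): 7−9=-2≡24 → y
s(18): 18−9=9 → j
c(2): 2−9=-7≡19 → t
x(23): 23−9=14 → o
g(6): 6−9=-3≡23 → x
n(13): 13−9=4 → e
s(18): 18−9=9 → j
a(0): 0−9=-9≡17 → r
f(5): 5−9=-4≡22 → w
r(17): 17−9=8 → i
j(9): 9−9=0 → a

njyjtoxejrwia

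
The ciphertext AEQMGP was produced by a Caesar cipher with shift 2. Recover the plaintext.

YCOKEN

A(0): 0−2=-2≡24 → Y
E(4): 4−2=2 → C
Q(16): 16−2=14 → O
M(12): 12−2=10 → K
G(6): 6−2=4 → E
P(15): 15−2=13 → N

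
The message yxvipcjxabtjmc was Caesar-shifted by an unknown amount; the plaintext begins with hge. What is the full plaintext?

hgerylsgjkcsvl

From the crib: y(24)−h(7)=17, so the shift is 17.
Subtract 17 from each ciphertext letter:
y(24): 24−17=7 → h
x(23): 23−17=6 → g
v(21): 21−17=4 → e
i(8): 8−17=-9≡17 → r
p(15): 15−17=-2≡24 → y
c(2): 2−17=-15≡11 → l
j(9): 9−17=-8≡18 → s
x(23): 23−17=6 → g
a(0): 0−17=-17≡9 → j
b(1): 1−17=-16≡10 → k
t(19): 19−17=2 → c
j(9): 9−17=-8≡18 → s
m(12): 12−17=-5≡21 → v
c(2): 2−17=-15≡11 → l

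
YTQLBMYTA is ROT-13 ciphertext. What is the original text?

Y(24): 24−13=11 → L
T(19): 19−13=6 → G
Q(16): 16−13=3 → D
L(11): 11−13=-2≡24 → Y
B(1): 1−13=-12≡14 → O
M(12): 12−13=-1≡25 → Z
Y(24): 24−13=11 → L
T(19): 19−13=6 → G
A(0): 0−13=-13≡13 → N

LGDYOZLGN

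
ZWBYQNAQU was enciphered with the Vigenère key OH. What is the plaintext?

LPNRCGMJG

Repeat the key across the ciphertext: OHOHOHOHO
Z(25)−O(14): 11 → L
W(22)−H(7): 15 → P
B(1)−O(14): -13≡13 → N
Y(24)−H(7): 17 → R
Q(16)−O(14): 2 → C
N(13)−H(7): 6 → G
A(0)−O(14): -14≡12 → M
Q(16)−H(7): 9 → J
U(20)−O(14): 6 → G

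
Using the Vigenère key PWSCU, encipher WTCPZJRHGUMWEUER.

Repeat the key across the message: PWSCUPWSCUPWSCUP
W(22)+P(15): 37≡11 → L
T(19)+W(22): 41≡15 → P
C(2)+S(18): 20 → U
P(15)+C(2): 17 → R
Z(25)+U(20): 45≡19 → T
J(9)+P(15): 24 → Y
R(17)+W(22): 39≡13 → N
H(7)+S(18): 25 → Z
G(6)+C(2): 8 → I
U(20)+U(20): 40≡14 → O
M(12)+P(15): 27≡1 → B
W(22)+W(22): 44≡18 → S
E(4)+S(18): 22 → W
U(20)+C(2): 22 → W
E(4)+U(20): 24 → Y
R(17)+P(15): 32≡6 → G

LPURTYNZIOBSWWYG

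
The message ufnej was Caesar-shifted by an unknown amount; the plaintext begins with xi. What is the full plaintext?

From the crib: u(20)−x(23)=-3≡23, so the shift is 23.
Subtract 23 from each ciphertext letter:
u(20): 20−23=-3≡23 → x
f(5): 5−23=-18≡8 → i
n(13): 13−23=-10≡16 → q
e(4): 4−23=-19≡7 → h
j(9): 9−23=-14≡12 → m

xiqhm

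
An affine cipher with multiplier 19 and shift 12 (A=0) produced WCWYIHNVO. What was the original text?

GUGCIXLVW

The inverse of 19 mod 26 is 11, since 19·11=209≡1. Apply D(y)=11·(y−12) mod 26:
W(22): 11·(22−12)=110≡6 → G
C(2): 11·(2−12)=-110≡20 → U
W(22): 11·(22−12)=110≡6 → G
Y(24): 11·(24−12)=132≡2 → C
I(8): 11·(8−12)=-44≡8 → I
H(7): 11·(7−12)=-55≡23 → X
N(13): 11·(13−12)=11 → L
V(21): 11·(21−12)=99≡21 → V
O(14): 11·(14−12)=22 → W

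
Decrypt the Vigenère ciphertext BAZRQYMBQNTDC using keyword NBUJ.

OZFIDXSSDMZUP

Repeat the key across the ciphertext: NBUJNBUJNBUJN
B(1)−N(13): -12≡14 → O
A(0)−B(1): -1≡25 → Z
Z(25)−U(20): 5 → F
R(17)−J(9): 8 → I
Q(16)−N(13): 3 → D
Y(24)−B(1): 23 → X
M(12)−U(20): -8≡18 → S
B(1)−J(9): -8≡18 → S
Q(16)−N(13): 3 → D
N(13)−B(1): 12 → M
T(19)−U(20): -1≡25 → Z
D(3)−J(9): -6≡20 → U
C(2)−N(13): -11≡15 → P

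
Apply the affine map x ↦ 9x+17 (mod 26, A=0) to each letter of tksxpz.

t(19): 9·19+17=188≡6 → g
k(10): 9·10+17=107≡3 → d
s(18): 9·18+17=179≡23 → x
x(23): 9·23+17=224≡16 → q
p(15): 9·15+17=152≡22 → w
z(25): 9·25+17=242≡8 → i

gdxqwi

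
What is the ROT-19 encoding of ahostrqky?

tahlmkjdr

a(0): 0+19=19 → t
h(7): 7+19=26≡0 → a
o(14): 14+19=33≡7 → h
s(18): 18+19=37≡11 → l
t(19): 19+19=38≡12 → m
r(17): 17+19=36≡10 → k
q(16): 16+19=35≡9 → j
k(10): 10+19=29≡3 → d
y(24): 24+19=43≡17 → r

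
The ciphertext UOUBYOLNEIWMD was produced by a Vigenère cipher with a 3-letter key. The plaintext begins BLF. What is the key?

Subtract each crib letter from the matching ciphertext letter (mod 26):
U(20)−B(1)=19 → T
O(14)−L(11)=3 → D
U(20)−F(5)=15 → P

TDP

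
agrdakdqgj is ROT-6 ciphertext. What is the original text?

a(0): 0−6=-6≡20 → u
g(6): 6−6=0 → a
r(17): 17−6=11 → l
d(3): 3−6=-3≡23 → x
a(0): 0−6=-6≡20 → u
k(10): 10−6=4 → e
d(3): 3−6=-3≡23 → x
q(16): 16−6=10 → k
g(6): 6−6=0 → a
j(9): 9−6=3 → d

ualxuexkad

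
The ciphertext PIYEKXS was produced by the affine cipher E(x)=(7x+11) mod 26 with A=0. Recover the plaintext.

IHNZLYB

The inverse of 7 mod 26 is 15, since 7·15=105≡1. Apply D(y)=15·(y−11) mod 26:
P(15): 15·(15−11)=60≡8 → I
I(8): 15·(8−11)=-45≡7 → H
Y(24): 15·(24−11)=195≡13 → N
E(4): 15·(4−11)=-105≡25 → Z
K(10): 15·(10−11)=-15≡11 → L
X(23): 15·(23−11)=180≡24 → Y
S(18): 15·(18−11)=105≡1 → B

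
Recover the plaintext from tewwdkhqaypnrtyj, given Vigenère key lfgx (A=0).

izqzsfbtptjqgosm

Repeat the key across the ciphertext: lfgxlfgxlfgxlfgx
t(19)−l(11): 8 → i
e(4)−f(5): -1≡25 → z
w(22)−g(6): 16 → q
w(22)−x(23): -1≡25 → z
d(3)−l(11): -8≡18 → s
k(10)−f(5): 5 → f
h(7)−g(6): 1 → b
q(16)−x(23): -7≡19 → t
a(0)−l(11): -11≡15 → p
y(24)−f(5): 19 → t
p(15)−g(6): 9 → j
n(13)−x(23): -10≡16 → q
r(17)−l(11): 6 → g
t(19)−f(5): 14 → o
y(24)−g(6): 18 → s
j(9)−x(23): -14≡12 → m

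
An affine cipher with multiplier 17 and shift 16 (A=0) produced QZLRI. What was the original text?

The inverse of 17 mod 26 is 23, since 17·23=391≡1. Apply D(y)=23·(y−16) mod 26:
Q(16): 23·(16−16)=0 → A
Z(25): 23·(25−16)=207≡25 → Z
L(11): 23·(11−16)=-115≡15 → P
R(17): 23·(17−16)=23 → X
I(8): 23·(8−16)=-184≡24 → Y

AZPXY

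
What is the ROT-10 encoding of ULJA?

EVTK

U(20): 20+10=30≡4 → E
L(11): 11+10=21 → V
J(9): 9+10=19 → T
A(0): 0+10=10 → K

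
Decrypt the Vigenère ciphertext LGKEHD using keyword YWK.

NKAGLT

Repeat the key across the ciphertext: YWKYWK
L(11)−Y(24): -13≡13 → N
G(6)−W(22): -16≡10 → K
K(10)−K(10): 0 → A
E(4)−Y(24): -20≡6 → G
H(7)−W(22): -15≡11 → L
D(3)−K(10): -7≡19 → T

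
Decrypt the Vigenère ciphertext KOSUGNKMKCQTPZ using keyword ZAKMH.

Repeat the key across the ciphertext: ZAKMHZAKMHZAKM
K(10)−Z(25): -15≡11 → L
O(14)−A(0): 14 → O
S(18)−K(10): 8 → I
U(20)−M(12): 8 → I
G(6)−H(7): -1≡25 → Z
N(13)−Z(25): -12≡14 → O
K(10)−A(0): 10 → K
M(12)−K(10): 2 → C
K(10)−M(12): -2≡24 → Y
C(2)−H(7): -5≡21 → V
Q(16)−Z(25): -9≡17 → R
T(19)−A(0): 19 → T
P(15)−K(10): 5 → F
Z(25)−M(12): 13 → N

LOIIZOKCYVRTFN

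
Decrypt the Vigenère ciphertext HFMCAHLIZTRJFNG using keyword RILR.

QXBLJZARILGSOFV

Repeat the key across the ciphertext: RILRRILRRILRRIL
H(7)−R(17): -10≡16 → Q
F(5)−I(8): -3≡23 → X
M(12)−L(11): 1 → B
C(2)−R(17): -15≡11 → L
A(0)−R(17): -17≡9 → J
H(7)−I(8): -1≡25 → Z
L(11)−L(11): 0 → A
I(8)−R(17): -9≡17 → R
Z(25)−R(17): 8 → I
T(19)−I(8): 11 → L
R(17)−L(11): 6 → G
J(9)−R(17): -8≡18 → S
F(5)−R(17): -12≡14 → O
N(13)−I(8): 5 → F
G(6)−L(11): -5≡21 → V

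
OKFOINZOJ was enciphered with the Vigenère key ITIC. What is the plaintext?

Repeat the key across the ciphertext: ITICITICI
O(14)−I(8): 6 → G
K(10)−T(19): -9≡17 → R
F(5)−I(8): -3≡23 → X
O(14)−C(2): 12 → M
I(8)−I(8): 0 → A
N(13)−T(19): -6≡20 → U
Z(25)−I(8): 17 → R
O(14)−C(2): 12 → M
J(9)−I(8): 1 → B

GRXMAURMB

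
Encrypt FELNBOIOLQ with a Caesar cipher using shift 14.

F(5): 5+14=19 → T
E(4): 4+14=18 → S
L(11): 11+14=25 → Z
N(13): 13+14=27≡1 → B
B(1): 1+14=15 → P
O(14): 14+14=28≡2 → C
I(8): 8+14=22 → W
O(14): 14+14=28≡2 → C
L(11): 11+14=25 → Z
Q(16): 16+14=30≡4 → E

TSZBPCWCZE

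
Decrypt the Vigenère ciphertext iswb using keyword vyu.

nucg

Repeat the key across the ciphertext: vyuv
i(8)−v(21): -13≡13 → n
s(18)−y(24): -6≡20 → u
w(22)−u(20): 2 → c
b(1)−v(21): -20≡6 → g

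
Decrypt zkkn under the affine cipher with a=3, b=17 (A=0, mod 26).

uppq

The inverse of 3 mod 26 is 9, since 3·9=27≡1. Apply D(y)=9·(y−17) mod 26:
z(25): 9·(25−17)=72≡20 → u
k(10): 9·(10−17)=-63≡15 → p
k(10): 9·(10−17)=-63≡15 → p
n(13): 9·(13−17)=-36≡16 → q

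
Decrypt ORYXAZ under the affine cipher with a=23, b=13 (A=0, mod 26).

RQFONW

The inverse of 23 mod 26 is 17, since 23·17=391≡1. Apply D(y)=17·(y−13) mod 26:
O(14): 17·(14−13)=17 → R
R(17): 17·(17−13)=68≡16 → Q
Y(24): 17·(24−13)=187≡5 → F
X(23): 17·(23−13)=170≡14 → O
A(0): 17·(0−13)=-221≡13 → N
Z(25): 17·(25−13)=204≡22 → W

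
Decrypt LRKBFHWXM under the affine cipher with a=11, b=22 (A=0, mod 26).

ZJGRPBATS

The inverse of 11 mod 26 is 19, since 11·19=209≡1. Apply D(y)=19·(y−22) mod 26:
L(11): 19·(11−22)=-209≡25 → Z
R(17): 19·(17−22)=-95≡9 → J
K(10): 19·(10−22)=-228≡6 → G
B(1): 19·(1−22)=-399≡17 → R
F(5): 19·(5−22)=-323≡15 → P
H(7): 19·(7−22)=-285≡1 → B
W(22): 19·(22−22)=0 → A
X(23): 19·(23−22)=19 → T
M(12): 19·(12−22)=-190≡18 → S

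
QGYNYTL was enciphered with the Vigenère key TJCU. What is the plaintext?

Repeat the key across the ciphertext: TJCUTJC
Q(16)−T(19): -3≡23 → X
G(6)−J(9): -3≡23 → X
Y(24)−C(2): 22 → W
N(13)−U(20): -7≡19 → T
Y(24)−T(19): 5 → F
T(19)−J(9): 10 → K
L(11)−C(2): 9 → J

XXWTFKJ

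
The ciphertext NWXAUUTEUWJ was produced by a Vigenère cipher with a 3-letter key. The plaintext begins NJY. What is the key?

ANZ

Subtract each crib letter from the matching ciphertext letter (mod 26):
N(13)−N(13)=0 → A
W(22)−J(9)=13 → N
X(23)−Y(24)=-1≡25 → Z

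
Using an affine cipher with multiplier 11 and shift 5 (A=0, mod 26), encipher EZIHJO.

XUPEAD

E(4): 11·4+5=49≡23 → X
Z(25): 11·25+5=280≡20 → U
I(8): 11·8+5=93≡15 → P
H(7): 11·7+5=82≡4 → E
J(9): 11·9+5=104≡0 → A
O(14): 11·14+5=159≡3 → D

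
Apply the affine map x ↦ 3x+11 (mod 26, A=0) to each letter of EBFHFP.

XOAGAE

E(4): 3·4+11=23 → X
B(1): 3·1+11=14 → O
F(5): 3·5+11=26≡0 → A
H(7): 3·7+11=32≡6 → G
F(5): 3·5+11=26≡0 → A
P(15): 3·15+11=56≡4 → E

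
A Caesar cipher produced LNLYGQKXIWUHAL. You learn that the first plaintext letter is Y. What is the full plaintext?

YAYLTDXKVJHUNY

From the crib: L(11)−Y(24)=-13≡13, so the shift is 13.
Subtract 13 from each ciphertext letter:
L(11): 11−13=-2≡24 → Y
N(13): 13−13=0 → A
L(11): 11−13=-2≡24 → Y
Y(24): 24−13=11 → L
G(6): 6−13=-7≡19 → T
Q(16): 16−13=3 → D
K(10): 10−13=-3≡23 → X
X(23): 23−13=10 → K
I(8): 8−13=-5≡21 → V
W(22): 22−13=9 → J
U(20): 20−13=7 → H
H(7): 7−13=-6≡20 → U
A(0): 0−13=-13≡13 → N
L(11): 11−13=-2≡24 → Y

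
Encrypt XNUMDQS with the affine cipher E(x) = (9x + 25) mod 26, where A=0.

YMXDANF

X(23): 9·23+25=232≡24 → Y
N(13): 9·13+25=142≡12 → M
U(20): 9·20+25=205≡23 → X
M(12): 9·12+25=133≡3 → D
D(3): 9·3+25=52≡0 → A
Q(16): 9·16+25=169≡13 → N
S(18): 9·18+25=187≡5 → F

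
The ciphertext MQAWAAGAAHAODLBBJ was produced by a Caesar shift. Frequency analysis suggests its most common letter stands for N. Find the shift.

13

The most frequent ciphertext letter is A (appears 6 times).
A is position 0; N is position 13.
Shift = -13≡13.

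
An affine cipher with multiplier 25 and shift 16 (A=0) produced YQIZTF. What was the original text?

The inverse of 25 mod 26 is 25, since 25·25=625≡1. Apply D(y)=25·(y−16) mod 26:
Y(24): 25·(24−16)=200≡18 → S
Q(16): 25·(16−16)=0 → A
I(8): 25·(8−16)=-200≡8 → I
Z(25): 25·(25−16)=225≡17 → R
T(19): 25·(19−16)=75≡23 → X
F(5): 25·(5−16)=-275≡11 → L

SAIRXL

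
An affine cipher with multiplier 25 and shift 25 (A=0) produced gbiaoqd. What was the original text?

tyrzljw

The inverse of 25 mod 26 is 25, since 25·25=625≡1. Apply D(y)=25·(y−25) mod 26:
g(6): 25·(6−25)=-475≡19 → t
b(1): 25·(1−25)=-600≡24 → y
i(8): 25·(8−25)=-425≡17 → r
a(0): 25·(0−25)=-625≡25 → z
o(14): 25·(14−25)=-275≡11 → l
q(16): 25·(16−25)=-225≡9 → j
d(3): 25·(3−25)=-550≡22 → w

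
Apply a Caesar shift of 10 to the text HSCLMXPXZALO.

H(7): 7+10=17 → R
S(18): 18+10=28≡2 → C
C(2): 2+10=12 → M
L(11): 11+10=21 → V
M(12): 12+10=22 → W
X(23): 23+10=33≡7 → H
P(15): 15+10=25 → Z
X(23): 23+10=33≡7 → H
Z(25): 25+10=35≡9 → J
A(0): 0+10=10 → K
L(11): 11+10=21 → V
O(14): 14+10=24 → Y

RCMVWHZHJKVY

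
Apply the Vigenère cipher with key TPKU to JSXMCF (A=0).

Repeat the key across the message: TPKUTP
J(9)+T(19): 28≡2 → C
S(18)+P(15): 33≡7 → H
X(23)+K(10): 33≡7 → H
M(12)+U(20): 32≡6 → G
C(2)+T(19): 21 → V
F(5)+P(15): 20 → U

CHHGVU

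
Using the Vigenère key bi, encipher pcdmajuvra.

qkeubrvdsi

Repeat the key across the message: bibibibibi
p(15)+b(1): 16 → q
c(2)+i(8): 10 → k
d(3)+b(1): 4 → e
m(12)+i(8): 20 → u
a(0)+b(1): 1 → b
j(9)+i(8): 17 → r
u(20)+b(1): 21 → v
v(21)+i(8): 29≡3 → d
r(17)+b(1): 18 → s
a(0)+i(8): 8 → i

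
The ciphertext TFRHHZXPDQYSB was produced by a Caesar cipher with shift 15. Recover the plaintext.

T(19): 19−15=4 → E
F(5): 5−15=-10≡16 → Q
R(17): 17−15=2 → C
H(7): 7−15=-8≡18 → S
H(7): 7−15=-8≡18 → S
Z(25): 25−15=10 → K
X(23): 23−15=8 → I
P(15): 15−15=0 → A
D(3): 3−15=-12≡14 → O
Q(16): 16−15=1 → B
Y(24): 24−15=9 → J
S(18): 18−15=3 → D
B(1): 1−15=-14≡12 → M

EQCSSKIAOBJDM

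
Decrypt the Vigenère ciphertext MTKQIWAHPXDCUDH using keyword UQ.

Repeat the key across the ciphertext: UQUQUQUQUQUQUQU
M(12)−U(20): -8≡18 → S
T(19)−Q(16): 3 → D
K(10)−U(20): -10≡16 → Q
Q(16)−Q(16): 0 → A
I(8)−U(20): -12≡14 → O
W(22)−Q(16): 6 → G
A(0)−U(20): -20≡6 → G
H(7)−Q(16): -9≡17 → R
P(15)−U(20): -5≡21 → V
X(23)−Q(16): 7 → H
D(3)−U(20): -17≡9 → J
C(2)−Q(16): -14≡12 → M
U(20)−U(20): 0 → A
D(3)−Q(16): -13≡13 → N
H(7)−U(20): -13≡13 → N

SDQAOGGRVHJMANN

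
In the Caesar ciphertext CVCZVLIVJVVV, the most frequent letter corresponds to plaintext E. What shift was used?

The most frequent ciphertext letter is V (appears 6 times).
V is position 21; E is position 4.
Shift = 17.

17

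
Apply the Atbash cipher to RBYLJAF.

IYBOQZU

R(17) → I(8)
B(1) → Y(24)
Y(24) → B(1)
L(11) → O(14)
J(9) → Q(16)
A(0) → Z(25)
F(5) → U(20)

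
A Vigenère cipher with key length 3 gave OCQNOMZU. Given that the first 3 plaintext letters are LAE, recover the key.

DCM

Subtract each crib letter from the matching ciphertext letter (mod 26):
O(14)−L(11)=3 → D
C(2)−A(0)=2 → C
Q(16)−E(4)=12 → M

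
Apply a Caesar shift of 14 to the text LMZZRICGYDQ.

ZANNFWQUMRE

L(11): 11+14=25 → Z
M(12): 12+14=26≡0 → A
Z(25): 25+14=39≡13 → N
Z(25): 25+14=39≡13 → N
R(17): 17+14=31≡5 → F
I(8): 8+14=22 → W
C(2): 2+14=16 → Q
G(6): 6+14=20 → U
Y(24): 24+14=38≡12 → M
D(3): 3+14=17 → R
Q(16): 16+14=30≡4 → E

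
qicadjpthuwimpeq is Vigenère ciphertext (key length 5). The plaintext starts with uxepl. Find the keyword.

wlyls

Subtract each crib letter from the matching ciphertext letter (mod 26):
q(16)−u(20)=-4≡22 → w
i(8)−x(23)=-15≡11 → l
c(2)−e(4)=-2≡24 → y
a(0)−p(15)=-15≡11 → l
d(3)−l(11)=-8≡18 → s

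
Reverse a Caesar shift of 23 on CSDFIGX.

FVGILJA

C(2): 2−23=-21≡5 → F
S(18): 18−23=-5≡21 → V
D(3): 3−23=-20≡6 → G
F(5): 5−23=-18≡8 → I
I(8): 8−23=-15≡11 → L
G(6): 6−23=-17≡9 → J
X(23): 23−23=0 → A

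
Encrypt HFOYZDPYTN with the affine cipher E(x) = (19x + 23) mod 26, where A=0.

AODLECWLUK

H(7): 19·7+23=156≡0 → A
F(5): 19·5+23=118≡14 → O
O(14): 19·14+23=289≡3 → D
Y(24): 19·24+23=479≡11 → L
Z(25): 19·25+23=498≡4 → E
D(3): 19·3+23=80≡2 → C
P(15): 19·15+23=308≡22 → W
Y(24): 19·24+23=479≡11 → L
T(19): 19·19+23=384≡20 → U
N(13): 19·13+23=270≡10 → K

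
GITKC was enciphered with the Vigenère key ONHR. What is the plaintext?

SVMTO

Repeat the key across the ciphertext: ONHRO
G(6)−O(14): -8≡18 → S
I(8)−N(13): -5≡21 → V
T(19)−H(7): 12 → M
K(10)−R(17): -7≡19 → T
C(2)−O(14): -12≡14 → O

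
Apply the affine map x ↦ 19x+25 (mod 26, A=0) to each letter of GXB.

JUS

G(6): 19·6+25=139≡9 → J
X(23): 19·23+25=462≡20 → U
B(1): 19·1+25=44≡18 → S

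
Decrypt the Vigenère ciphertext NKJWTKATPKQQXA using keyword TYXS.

UMMEAMDBWMTYEC

Repeat the key across the ciphertext: TYXSTYXSTYXSTY
N(13)−T(19): -6≡20 → U
K(10)−Y(24): -14≡12 → M
J(9)−X(23): -14≡12 → M
W(22)−S(18): 4 → E
T(19)−T(19): 0 → A
K(10)−Y(24): -14≡12 → M
A(0)−X(23): -23≡3 → D
T(19)−S(18): 1 → B
P(15)−T(19): -4≡22 → W
K(10)−Y(24): -14≡12 → M
Q(16)−X(23): -7≡19 → T
Q(16)−S(18): -2≡24 → Y
X(23)−T(19): 4 → E
A(0)−Y(24): -24≡2 → C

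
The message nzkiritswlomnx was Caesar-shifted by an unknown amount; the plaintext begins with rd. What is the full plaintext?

rdomvmxwapsqrb

From the crib: n(13)−r(17)=-4≡22, so the shift is 22.
Subtract 22 from each ciphertext letter:
n(13): 13−22=-9≡17 → r
z(25): 25−22=3 → d
k(10): 10−22=-12≡14 → o
i(8): 8−22=-14≡12 → m
r(17): 17−22=-5≡21 → v
i(8): 8−22=-14≡12 → m
t(19): 19−22=-3≡23 → x
s(18): 18−22=-4≡22 → w
w(22): 22−22=0 → a
l(11): 11−22=-11≡15 → p
o(14): 14−22=-8≡18 → s
m(12): 12−22=-10≡16 → q
n(13): 13−22=-9≡17 → r
x(23): 23−22=1 → b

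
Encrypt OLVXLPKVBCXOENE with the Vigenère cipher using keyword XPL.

LAGUAAHKMZMZBCP

Repeat the key across the message: XPLXPLXPLXPLXPL
O(14)+X(23): 37≡11 → L
L(11)+P(15): 26≡0 → A
V(21)+L(11): 32≡6 → G
X(23)+X(23): 46≡20 → U
L(11)+P(15): 26≡0 → A
P(15)+L(11): 26≡0 → A
K(10)+X(23): 33≡7 → H
V(21)+P(15): 36≡10 → K
B(1)+L(11): 12 → M
C(2)+X(23): 25 → Z
X(23)+P(15): 38≡12 → M
O(14)+L(11): 25 → Z
E(4)+X(23): 27≡1 → B
N(13)+P(15): 28≡2 → C
E(4)+L(11): 15 → P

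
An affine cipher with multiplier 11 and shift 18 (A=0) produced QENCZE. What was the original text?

OUJIDU

The inverse of 11 mod 26 is 19, since 11·19=209≡1. Apply D(y)=19·(y−18) mod 26:
Q(16): 19·(16−18)=-38≡14 → O
E(4): 19·(4−18)=-266≡20 → U
N(13): 19·(13−18)=-95≡9 → J
C(2): 19·(2−18)=-304≡8 → I
Z(25): 19·(25−18)=133≡3 → D
E(4): 19·(4−18)=-266≡20 → U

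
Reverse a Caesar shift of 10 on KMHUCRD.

ACXKSHT

K(10): 10−10=0 → A
M(12): 12−10=2 → C
H(7): 7−10=-3≡23 → X
U(20): 20−10=10 → K
C(2): 2−10=-8≡18 → S
R(17): 17−10=7 → H
D(3): 3−10=-7≡19 → T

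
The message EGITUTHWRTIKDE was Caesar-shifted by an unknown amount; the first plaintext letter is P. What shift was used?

From the crib: E(4)−P(15)=-11≡15, so the shift is 15.

15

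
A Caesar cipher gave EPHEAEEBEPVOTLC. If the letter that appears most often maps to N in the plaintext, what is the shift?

The most frequent ciphertext letter is E (appears 5 times).
E is position 4; N is position 13.
Shift = -9≡17.

17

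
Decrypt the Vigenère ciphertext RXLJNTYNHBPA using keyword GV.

LCFOHYSSBGJF

Repeat the key across the ciphertext: GVGVGVGVGVGV
R(17)−G(6): 11 → L
X(23)−V(21): 2 → C
L(11)−G(6): 5 → F
J(9)−V(21): -12≡14 → O
N(13)−G(6): 7 → H
T(19)−V(21): -2≡24 → Y
Y(24)−G(6): 18 → S
N(13)−V(21): -8≡18 → S
H(7)−G(6): 1 → B
B(1)−V(21): -20≡6 → G
P(15)−G(6): 9 → J
A(0)−V(21): -21≡5 → F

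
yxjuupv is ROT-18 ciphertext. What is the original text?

gfrccxd

y(24): 24−18=6 → g
x(23): 23−18=5 → f
j(9): 9−18=-9≡17 → r
u(20): 20−18=2 → c
u(20): 20−18=2 → c
p(15): 15−18=-3≡23 → x
v(21): 21−18=3 → d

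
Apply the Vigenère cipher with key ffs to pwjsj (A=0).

ubbxo

Repeat the key across the message: ffsff
p(15)+f(5): 20 → u
w(22)+f(5): 27≡1 → b
j(9)+s(18): 27≡1 → b
s(18)+f(5): 23 → x
j(9)+f(5): 14 → o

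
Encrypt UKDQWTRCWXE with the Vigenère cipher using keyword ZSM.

TCPPOFQUIWW

Repeat the key across the message: ZSMZSMZSMZS
U(20)+Z(25): 45≡19 → T
K(10)+S(18): 28≡2 → C
D(3)+M(12): 15 → P
Q(16)+Z(25): 41≡15 → P
W(22)+S(18): 40≡14 → O
T(19)+M(12): 31≡5 → F
R(17)+Z(25): 42≡16 → Q
C(2)+S(18): 20 → U
W(22)+M(12): 34≡8 → I
X(23)+Z(25): 48≡22 → W
E(4)+S(18): 22 → W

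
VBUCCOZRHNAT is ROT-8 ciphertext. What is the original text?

NTMUUGRJZFSL

V(21): 21−8=13 → N
B(1): 1−8=-7≡19 → T
U(20): 20−8=12 → M
C(2): 2−8=-6≡20 → U
C(2): 2−8=-6≡20 → U
O(14): 14−8=6 → G
Z(25): 25−8=17 → R
R(17): 17−8=9 → J
H(7): 7−8=-1≡25 → Z
N(13): 13−8=5 → F
A(0): 0−8=-8≡18 → S
T(19): 19−8=11 → L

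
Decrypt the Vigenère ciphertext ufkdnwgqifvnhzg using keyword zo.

Repeat the key across the ciphertext: zozozozozozozoz
u(20)−z(25): -5≡21 → v
f(5)−o(14): -9≡17 → r
k(10)−z(25): -15≡11 → l
d(3)−o(14): -11≡15 → p
n(13)−z(25): -12≡14 → o
w(22)−o(14): 8 → i
g(6)−z(25): -19≡7 → h
q(16)−o(14): 2 → c
i(8)−z(25): -17≡9 → j
f(5)−o(14): -9≡17 → r
v(21)−z(25): -4≡22 → w
n(13)−o(14): -1≡25 → z
h(7)−z(25): -18≡8 → i
z(25)−o(14): 11 → l
g(6)−z(25): -19≡7 → h

vrlpoihcjrwzilh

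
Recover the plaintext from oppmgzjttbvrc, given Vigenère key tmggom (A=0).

vdjgsnqhnvhfj

Repeat the key across the ciphertext: tmggomtmggomt
o(14)−t(19): -5≡21 → v
p(15)−m(12): 3 → d
p(15)−g(6): 9 → j
m(12)−g(6): 6 → g
g(6)−o(14): -8≡18 → s
z(25)−m(12): 13 → n
j(9)−t(19): -10≡16 → q
t(19)−m(12): 7 → h
t(19)−g(6): 13 → n
b(1)−g(6): -5≡21 → v
v(21)−o(14): 7 → h
r(17)−m(12): 5 → f
c(2)−t(19): -17≡9 → j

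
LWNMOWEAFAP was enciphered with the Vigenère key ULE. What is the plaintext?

Repeat the key across the ciphertext: ULEULEULEUL
L(11)−U(20): -9≡17 → R
W(22)−L(11): 11 → L
N(13)−E(4): 9 → J
M(12)−U(20): -8≡18 → S
O(14)−L(11): 3 → D
W(22)−E(4): 18 → S
E(4)−U(20): -16≡10 → K
A(0)−L(11): -11≡15 → P
F(5)−E(4): 1 → B
A(0)−U(20): -20≡6 → G
P(15)−L(11): 4 → E

RLJSDSKPBGE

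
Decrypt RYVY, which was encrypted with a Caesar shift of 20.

R(17): 17−20=-3≡23 → X
Y(24): 24−20=4 → E
V(21): 21−20=1 → B
Y(24): 24−20=4 → E

XEBE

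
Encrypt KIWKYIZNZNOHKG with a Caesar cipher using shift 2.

MKYMAKBPBPQJMI

K(10): 10+2=12 → M
I(8): 8+2=10 → K
W(22): 22+2=24 → Y
K(10): 10+2=12 → M
Y(24): 24+2=26≡0 → A
I(8): 8+2=10 → K
Z(25): 25+2=27≡1 → B
N(13): 13+2=15 → P
Z(25): 25+2=27≡1 → B
N(13): 13+2=15 → P
O(14): 14+2=16 → Q
H(7): 7+2=9 → J
K(10): 10+2=12 → M
G(6): 6+2=8 → I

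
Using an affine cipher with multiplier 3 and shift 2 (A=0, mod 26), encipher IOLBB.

ASJFF

I(8): 3·8+2=26≡0 → A
O(14): 3·14+2=44≡18 → S
L(11): 3·11+2=35≡9 → J
B(1): 3·1+2=5 → F
B(1): 3·1+2=5 → F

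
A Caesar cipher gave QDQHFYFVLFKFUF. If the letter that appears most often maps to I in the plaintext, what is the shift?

The most frequent ciphertext letter is F (appears 5 times).
F is position 5; I is position 8.
Shift = -3≡23.

23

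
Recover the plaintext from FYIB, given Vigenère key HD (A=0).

YVBY

Repeat the key across the ciphertext: HDHD
F(5)−H(7): -2≡24 → Y
Y(24)−D(3): 21 → V
I(8)−H(7): 1 → B
B(1)−D(3): -2≡24 → Y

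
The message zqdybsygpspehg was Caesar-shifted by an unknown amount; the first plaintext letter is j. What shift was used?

16

From the crib: z(25)−j(9)=16, so the shift is 16.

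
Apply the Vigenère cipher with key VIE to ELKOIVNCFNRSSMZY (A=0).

ZTOJQZIKJIZWNUDT

Repeat the key across the message: VIEVIEVIEVIEVIEV
E(4)+V(21): 25 → Z
L(11)+I(8): 19 → T
K(10)+E(4): 14 → O
O(14)+V(21): 35≡9 → J
I(8)+I(8): 16 → Q
V(21)+E(4): 25 → Z
N(13)+V(21): 34≡8 → I
C(2)+I(8): 10 → K
F(5)+E(4): 9 → J
N(13)+V(21): 34≡8 → I
R(17)+I(8): 25 → Z
S(18)+E(4): 22 → W
S(18)+V(21): 39≡13 → N
M(12)+I(8): 20 → U
Z(25)+E(4): 29≡3 → D
Y(24)+V(21): 45≡19 → T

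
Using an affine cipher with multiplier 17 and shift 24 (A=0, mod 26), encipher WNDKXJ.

ILXMZV

W(22): 17·22+24=398≡8 → I
N(13): 17·13+24=245≡11 → L
D(3): 17·3+24=75≡23 → X
K(10): 17·10+24=194≡12 → M
X(23): 17·23+24=415≡25 → Z
J(9): 17·9+24=177≡21 → V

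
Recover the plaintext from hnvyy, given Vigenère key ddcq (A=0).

ektiv

Repeat the key across the ciphertext: ddcqd
h(7)−d(3): 4 → e
n(13)−d(3): 10 → k
v(21)−c(2): 19 → t
y(24)−q(16): 8 → i
y(24)−d(3): 21 → v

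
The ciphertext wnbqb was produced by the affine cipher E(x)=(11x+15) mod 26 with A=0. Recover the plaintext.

The inverse of 11 mod 26 is 19, since 11·19=209≡1. Apply D(y)=19·(y−15) mod 26:
w(22): 19·(22−15)=133≡3 → d
n(13): 19·(13−15)=-38≡14 → o
b(1): 19·(1−15)=-266≡20 → u
q(16): 19·(16−15)=19 → t
b(1): 19·(1−15)=-266≡20 → u

doutu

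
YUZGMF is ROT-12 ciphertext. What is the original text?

MINUAT

Y(24): 24−12=12 → M
U(20): 20−12=8 → I
Z(25): 25−12=13 → N
G(6): 6−12=-6≡20 → U
M(12): 12−12=0 → A
F(5): 5−12=-7≡19 → T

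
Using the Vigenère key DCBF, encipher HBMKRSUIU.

Repeat the key across the message: DCBFDCBFD
H(7)+D(3): 10 → K
B(1)+C(2): 3 → D
M(12)+B(1): 13 → N
K(10)+F(5): 15 → P
R(17)+D(3): 20 → U
S(18)+C(2): 20 → U
U(20)+B(1): 21 → V
I(8)+F(5): 13 → N
U(20)+D(3): 23 → X

KDNPUUVNX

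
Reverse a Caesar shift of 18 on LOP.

L(11): 11−18=-7≡19 → T
O(14): 14−18=-4≡22 → W
P(15): 15−18=-3≡23 → X

TWX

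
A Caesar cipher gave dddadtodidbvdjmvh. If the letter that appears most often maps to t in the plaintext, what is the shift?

The most frequent ciphertext letter is d (appears 7 times).
d is position 3; t is position 19.
Shift = -16≡10.

10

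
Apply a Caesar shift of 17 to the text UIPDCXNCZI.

LZGUTOETQZ

U(20): 20+17=37≡11 → L
I(8): 8+17=25 → Z
P(15): 15+17=32≡6 → G
D(3): 3+17=20 → U
C(2): 2+17=19 → T
X(23): 23+17=40≡14 → O
N(13): 13+17=30≡4 → E
C(2): 2+17=19 → T
Z(25): 25+17=42≡16 → Q
I(8): 8+17=25 → Z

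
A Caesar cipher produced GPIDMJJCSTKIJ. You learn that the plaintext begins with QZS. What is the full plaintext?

QZSNWTTMCDUST

From the crib: G(6)−Q(16)=-10≡16, so the shift is 16.
Subtract 16 from each ciphertext letter:
G(6): 6−16=-10≡16 → Q
P(15): 15−16=-1≡25 → Z
I(8): 8−16=-8≡18 → S
D(3): 3−16=-13≡13 → N
M(12): 12−16=-4≡22 → W
J(9): 9−16=-7≡19 → T
J(9): 9−16=-7≡19 → T
C(2): 2−16=-14≡12 → M
S(18): 18−16=2 → C
T(19): 19−16=3 → D
K(10): 10−16=-6≡20 → U
I(8): 8−16=-8≡18 → S
J(9): 9−16=-7≡19 → T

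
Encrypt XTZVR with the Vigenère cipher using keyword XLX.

Repeat the key across the message: XLXXL
X(23)+X(23): 46≡20 → U
T(19)+L(11): 30≡4 → E
Z(25)+X(23): 48≡22 → W
V(21)+X(23): 44≡18 → S
R(17)+L(11): 28≡2 → C

UEWSC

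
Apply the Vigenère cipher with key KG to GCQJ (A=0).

QIAP

Repeat the key across the message: KGKG
G(6)+K(10): 16 → Q
C(2)+G(6): 8 → I
Q(16)+K(10): 26≡0 → A
J(9)+G(6): 15 → P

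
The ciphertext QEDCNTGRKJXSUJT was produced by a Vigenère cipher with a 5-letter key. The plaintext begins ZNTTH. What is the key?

RRKJG

Subtract each crib letter from the matching ciphertext letter (mod 26):
Q(16)−Z(25)=-9≡17 → R
E(4)−N(13)=-9≡17 → R
D(3)−T(19)=-16≡10 → K
C(2)−T(19)=-17≡9 → J
N(13)−H(7)=6 → G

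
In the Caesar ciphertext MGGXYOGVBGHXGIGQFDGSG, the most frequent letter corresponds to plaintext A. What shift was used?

The most frequent ciphertext letter is G (appears 8 times).
G is position 6; A is position 0.
Shift = 6.

6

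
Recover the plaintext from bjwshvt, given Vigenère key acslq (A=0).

Repeat the key across the ciphertext: acslqac
b(1)−a(0): 1 → b
j(9)−c(2): 7 → h
w(22)−s(18): 4 → e
s(18)−l(11): 7 → h
h(7)−q(16): -9≡17 → r
v(21)−a(0): 21 → v
t(19)−c(2): 17 → r

bhehrvr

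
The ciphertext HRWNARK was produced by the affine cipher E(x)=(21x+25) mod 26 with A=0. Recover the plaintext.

OMLSFMD

The inverse of 21 mod 26 is 5, since 21·5=105≡1. Apply D(y)=5·(y−25) mod 26:
H(7): 5·(7−25)=-90≡14 → O
R(17): 5·(17−25)=-40≡12 → M
W(22): 5·(22−25)=-15≡11 → L
N(13): 5·(13−25)=-60≡18 → S
A(0): 5·(0−25)=-125≡5 → F
R(17): 5·(17−25)=-40≡12 → M
K(10): 5·(10−25)=-75≡3 → D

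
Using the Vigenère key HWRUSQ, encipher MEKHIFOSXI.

TABBAVVOOC

Repeat the key across the message: HWRUSQHWRU
M(12)+H(7): 19 → T
E(4)+W(22): 26≡0 → A
K(10)+R(17): 27≡1 → B
H(7)+U(20): 27≡1 → B
I(8)+S(18): 26≡0 → A
F(5)+Q(16): 21 → V
O(14)+H(7): 21 → V
S(18)+W(22): 40≡14 → O
X(23)+R(17): 40≡14 → O
I(8)+U(20): 28≡2 → C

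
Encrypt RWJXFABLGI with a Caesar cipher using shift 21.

MRESAVWGBD

R(17): 17+21=38≡12 → M
W(22): 22+21=43≡17 → R
J(9): 9+21=30≡4 → E
X(23): 23+21=44≡18 → S
F(5): 5+21=26≡0 → A
A(0): 0+21=21 → V
B(1): 1+21=22 → W
L(11): 11+21=32≡6 → G
G(6): 6+21=27≡1 → B
I(8): 8+21=29≡3 → D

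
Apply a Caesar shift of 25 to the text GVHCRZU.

FUGBQYT

G(6): 6+25=31≡5 → F
V(21): 21+25=46≡20 → U
H(7): 7+25=32≡6 → G
C(2): 2+25=27≡1 → B
R(17): 17+25=42≡16 → Q
Z(25): 25+25=50≡24 → Y
U(20): 20+25=45≡19 → T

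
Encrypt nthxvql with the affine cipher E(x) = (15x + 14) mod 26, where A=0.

n(13): 15·13+14=209≡1 → b
t(19): 15·19+14=299≡13 → n
h(7): 15·7+14=119≡15 → p
x(23): 15·23+14=359≡21 → v
v(21): 15·21+14=329≡17 → r
q(16): 15·16+14=254≡20 → u
l(11): 15·11+14=179≡23 → x

bnpvrux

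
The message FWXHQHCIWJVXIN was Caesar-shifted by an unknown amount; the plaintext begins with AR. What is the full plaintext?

From the crib: F(5)−A(0)=5, so the shift is 5.
Subtract 5 from each ciphertext letter:
F(5): 5−5=0 → A
W(22): 22−5=17 → R
X(23): 23−5=18 → S
H(7): 7−5=2 → C
Q(16): 16−5=11 → L
H(7): 7−5=2 → C
C(2): 2−5=-3≡23 → X
I(8): 8−5=3 → D
W(22): 22−5=17 → R
J(9): 9−5=4 → E
V(21): 21−5=16 → Q
X(23): 23−5=18 → S
I(8): 8−5=3 → D
N(13): 13−5=8 → I

ARSCLCXDREQSDI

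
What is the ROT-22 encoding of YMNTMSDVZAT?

UIJPIOZRVWP

Y(24): 24+22=46≡20 → U
M(12): 12+22=34≡8 → I
N(13): 13+22=35≡9 → J
T(19): 19+22=41≡15 → P
M(12): 12+22=34≡8 → I
S(18): 18+22=40≡14 → O
D(3): 3+22=25 → Z
V(21): 21+22=43≡17 → R
Z(25): 25+22=47≡21 → V
A(0): 0+22=22 → W
T(19): 19+22=41≡15 → P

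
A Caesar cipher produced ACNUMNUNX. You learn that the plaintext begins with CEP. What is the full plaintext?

CEPWOPWPZ

From the crib: A(0)−C(2)=-2≡24, so the shift is 24.
Subtract 24 from each ciphertext letter:
A(0): 0−24=-24≡2 → C
C(2): 2−24=-22≡4 → E
N(13): 13−24=-11≡15 → P
U(20): 20−24=-4≡22 → W
M(12): 12−24=-12≡14 → O
N(13): 13−24=-11≡15 → P
U(20): 20−24=-4≡22 → W
N(13): 13−24=-11≡15 → P
X(23): 23−24=-1≡25 → Z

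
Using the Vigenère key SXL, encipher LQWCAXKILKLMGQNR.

Repeat the key across the message: SXLSXLSXLSXLSXLS
L(11)+S(18): 29≡3 → D
Q(16)+X(23): 39≡13 → N
W(22)+L(11): 33≡7 → H
C(2)+S(18): 20 → U
A(0)+X(23): 23 → X
X(23)+L(11): 34≡8 → I
K(10)+S(18): 28≡2 → C
I(8)+X(23): 31≡5 → F
L(11)+L(11): 22 → W
K(10)+S(18): 28≡2 → C
L(11)+X(23): 34≡8 → I
M(12)+L(11): 23 → X
G(6)+S(18): 24 → Y
Q(16)+X(23): 39≡13 → N
N(13)+L(11): 24 → Y
R(17)+S(18): 35≡9 → J

DNHUXICFWCIXYNYJ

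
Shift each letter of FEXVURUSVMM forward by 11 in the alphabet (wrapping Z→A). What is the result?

QPIGFCFDGXX

F(5): 5+11=16 → Q
E(4): 4+11=15 → P
X(23): 23+11=34≡8 → I
V(21): 21+11=32≡6 → G
U(20): 20+11=31≡5 → F
R(17): 17+11=28≡2 → C
U(20): 20+11=31≡5 → F
S(18): 18+11=29≡3 → D
V(21): 21+11=32≡6 → G
M(12): 12+11=23 → X
M(12): 12+11=23 → X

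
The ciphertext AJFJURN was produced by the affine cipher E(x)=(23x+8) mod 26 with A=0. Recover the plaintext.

URBRWXH

The inverse of 23 mod 26 is 17, since 23·17=391≡1. Apply D(y)=17·(y−8) mod 26:
A(0): 17·(0−8)=-136≡20 → U
J(9): 17·(9−8)=17 → R
F(5): 17·(5−8)=-51≡1 → B
J(9): 17·(9−8)=17 → R
U(20): 17·(20−8)=204≡22 → W
R(17): 17·(17−8)=153≡23 → X
N(13): 17·(13−8)=85≡7 → H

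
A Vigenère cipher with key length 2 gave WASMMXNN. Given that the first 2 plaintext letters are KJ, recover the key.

MR

Subtract each crib letter from the matching ciphertext letter (mod 26):
W(22)−K(10)=12 → M
A(0)−J(9)=-9≡17 → R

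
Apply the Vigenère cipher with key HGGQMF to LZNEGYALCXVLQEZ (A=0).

SFTUSDHRINHQXKF

Repeat the key across the message: HGGQMFHGGQMFHGG
L(11)+H(7): 18 → S
Z(25)+G(6): 31≡5 → F
N(13)+G(6): 19 → T
E(4)+Q(16): 20 → U
G(6)+M(12): 18 → S
Y(24)+F(5): 29≡3 → D
A(0)+H(7): 7 → H
L(11)+G(6): 17 → R
C(2)+G(6): 8 → I
X(23)+Q(16): 39≡13 → N
V(21)+M(12): 33≡7 → H
L(11)+F(5): 16 → Q
Q(16)+H(7): 23 → X
E(4)+G(6): 10 → K
Z(25)+G(6): 31≡5 → F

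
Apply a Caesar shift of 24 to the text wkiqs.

w(22): 22+24=46≡20 → u
k(10): 10+24=34≡8 → i
i(8): 8+24=32≡6 → g
q(16): 16+24=40≡14 → o
s(18): 18+24=42≡16 → q

uigoq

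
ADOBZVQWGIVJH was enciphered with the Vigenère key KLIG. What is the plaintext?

QSGVPKIQWXNDX

Repeat the key across the ciphertext: KLIGKLIGKLIGK
A(0)−K(10): -10≡16 → Q
D(3)−L(11): -8≡18 → S
O(14)−I(8): 6 → G
B(1)−G(6): -5≡21 → V
Z(25)−K(10): 15 → P
V(21)−L(11): 10 → K
Q(16)−I(8): 8 → I
W(22)−G(6): 16 → Q
G(6)−K(10): -4≡22 → W
I(8)−L(11): -3≡23 → X
V(21)−I(8): 13 → N
J(9)−G(6): 3 → D
H(7)−K(10): -3≡23 → X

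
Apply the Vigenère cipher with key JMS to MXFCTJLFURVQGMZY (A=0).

VJXLFBURMAHIPYRH

Repeat the key across the message: JMSJMSJMSJMSJMSJ
M(12)+J(9): 21 → V
X(23)+M(12): 35≡9 → J
F(5)+S(18): 23 → X
C(2)+J(9): 11 → L
T(19)+M(12): 31≡5 → F
J(9)+S(18): 27≡1 → B
L(11)+J(9): 20 → U
F(5)+M(12): 17 → R
U(20)+S(18): 38≡12 → M
R(17)+J(9): 26≡0 → A
V(21)+M(12): 33≡7 → H
Q(16)+S(18): 34≡8 → I
G(6)+J(9): 15 → P
M(12)+M(12): 24 → Y
Z(25)+S(18): 43≡17 → R
Y(24)+J(9): 33≡7 → H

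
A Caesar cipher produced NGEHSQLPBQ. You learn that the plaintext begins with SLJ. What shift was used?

21

From the crib: N(13)−S(18)=-5≡21, so the shift is 21.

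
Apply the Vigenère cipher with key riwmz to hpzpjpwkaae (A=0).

Repeat the key across the message: riwmzriwmzr
h(7)+r(17): 24 → y
p(15)+i(8): 23 → x
z(25)+w(22): 47≡21 → v
p(15)+m(12): 27≡1 → b
j(9)+z(25): 34≡8 → i
p(15)+r(17): 32≡6 → g
w(22)+i(8): 30≡4 → e
k(10)+w(22): 32≡6 → g
a(0)+m(12): 12 → m
a(0)+z(25): 25 → z
e(4)+r(17): 21 → v

yxvbigegmzv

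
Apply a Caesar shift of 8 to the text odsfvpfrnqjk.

wlandxnzvyrs

o(14): 14+8=22 → w
d(3): 3+8=11 → l
s(18): 18+8=26≡0 → a
f(5): 5+8=13 → n
v(21): 21+8=29≡3 → d
p(15): 15+8=23 → x
f(5): 5+8=13 → n
r(17): 17+8=25 → z
n(13): 13+8=21 → v
q(16): 16+8=24 → y
j(9): 9+8=17 → r
k(10): 10+8=18 → s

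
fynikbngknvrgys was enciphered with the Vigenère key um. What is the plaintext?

lmtwqptuqbbfmmy

Repeat the key across the ciphertext: umumumumumumumu
f(5)−u(20): -15≡11 → l
y(24)−m(12): 12 → m
n(13)−u(20): -7≡19 → t
i(8)−m(12): -4≡22 → w
k(10)−u(20): -10≡16 → q
b(1)−m(12): -11≡15 → p
n(13)−u(20): -7≡19 → t
g(6)−m(12): -6≡20 → u
k(10)−u(20): -10≡16 → q
n(13)−m(12): 1 → b
v(21)−u(20): 1 → b
r(17)−m(12): 5 → f
g(6)−u(20): -14≡12 → m
y(24)−m(12): 12 → m
s(18)−u(20): -2≡24 → y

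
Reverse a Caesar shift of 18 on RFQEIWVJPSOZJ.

R(17): 17−18=-1≡25 → Z
F(5): 5−18=-13≡13 → N
Q(16): 16−18=-2≡24 → Y
E(4): 4−18=-14≡12 → M
I(8): 8−18=-10≡16 → Q
W(22): 22−18=4 → E
V(21): 21−18=3 → D
J(9): 9−18=-9≡17 → R
P(15): 15−18=-3≡23 → X
S(18): 18−18=0 → A
O(14): 14−18=-4≡22 → W
Z(25): 25−18=7 → H
J(9): 9−18=-9≡17 → R

ZNYMQEDRXAWHR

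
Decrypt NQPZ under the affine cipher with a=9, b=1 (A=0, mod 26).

The inverse of 9 mod 26 is 3, since 9·3=27≡1. Apply D(y)=3·(y−1) mod 26:
N(13): 3·(13−1)=36≡10 → K
Q(16): 3·(16−1)=45≡19 → T
P(15): 3·(15−1)=42≡16 → Q
Z(25): 3·(25−1)=72≡20 → U

KTQU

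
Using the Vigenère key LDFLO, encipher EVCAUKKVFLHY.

Repeat the key across the message: LDFLOLDFLOLD
E(4)+L(11): 15 → P
V(21)+D(3): 24 → Y
C(2)+F(5): 7 → H
A(0)+L(11): 11 → L
U(20)+O(14): 34≡8 → I
K(10)+L(11): 21 → V
K(10)+D(3): 13 → N
V(21)+F(5): 26≡0 → A
F(5)+L(11): 16 → Q
L(11)+O(14): 25 → Z
H(7)+L(11): 18 → S
Y(24)+D(3): 27≡1 → B

PYHLIVNAQZSB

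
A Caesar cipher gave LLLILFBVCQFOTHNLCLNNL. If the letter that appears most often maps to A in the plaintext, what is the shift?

The most frequent ciphertext letter is L (appears 7 times).
L is position 11; A is position 0.
Shift = 11.

11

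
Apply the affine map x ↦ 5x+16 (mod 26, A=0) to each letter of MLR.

YTX

M(12): 5·12+16=76≡24 → Y
L(11): 5·11+16=71≡19 → T
R(17): 5·17+16=101≡23 → X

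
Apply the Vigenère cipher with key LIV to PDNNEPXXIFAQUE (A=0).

ALIYMKIFDQILFM

Repeat the key across the message: LIVLIVLIVLIVLI
P(15)+L(11): 26≡0 → A
D(3)+I(8): 11 → L
N(13)+V(21): 34≡8 → I
N(13)+L(11): 24 → Y
E(4)+I(8): 12 → M
P(15)+V(21): 36≡10 → K
X(23)+L(11): 34≡8 → I
X(23)+I(8): 31≡5 → F
I(8)+V(21): 29≡3 → D
F(5)+L(11): 16 → Q
A(0)+I(8): 8 → I
Q(16)+V(21): 37≡11 → L
U(20)+L(11): 31≡5 → F
E(4)+I(8): 12 → M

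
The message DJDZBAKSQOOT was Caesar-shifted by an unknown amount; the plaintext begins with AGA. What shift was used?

3

From the crib: D(3)−A(0)=3, so the shift is 3.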